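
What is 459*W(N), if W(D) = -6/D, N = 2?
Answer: -1377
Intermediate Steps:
459*W(N) = 459*(-6/2) = 459*(-6*½) = 459*(-3) = -1377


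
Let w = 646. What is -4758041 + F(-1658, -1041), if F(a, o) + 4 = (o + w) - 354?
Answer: -4758794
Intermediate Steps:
F(a, o) = 288 + o (F(a, o) = -4 + ((o + 646) - 354) = -4 + ((646 + o) - 354) = -4 + (292 + o) = 288 + o)
-4758041 + F(-1658, -1041) = -4758041 + (288 - 1041) = -4758041 - 753 = -4758794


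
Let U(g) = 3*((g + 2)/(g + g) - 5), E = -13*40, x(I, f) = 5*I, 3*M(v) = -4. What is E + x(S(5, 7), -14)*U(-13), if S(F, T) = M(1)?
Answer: -5570/13 ≈ -428.46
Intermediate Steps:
M(v) = -4/3 (M(v) = (⅓)*(-4) = -4/3)
S(F, T) = -4/3
E = -520
U(g) = -15 + 3*(2 + g)/(2*g) (U(g) = 3*((2 + g)/((2*g)) - 5) = 3*((2 + g)*(1/(2*g)) - 5) = 3*((2 + g)/(2*g) - 5) = 3*(-5 + (2 + g)/(2*g)) = -15 + 3*(2 + g)/(2*g))
E + x(S(5, 7), -14)*U(-13) = -520 + (5*(-4/3))*(-27/2 + 3/(-13)) = -520 - 20*(-27/2 + 3*(-1/13))/3 = -520 - 20*(-27/2 - 3/13)/3 = -520 - 20/3*(-357/26) = -520 + 1190/13 = -5570/13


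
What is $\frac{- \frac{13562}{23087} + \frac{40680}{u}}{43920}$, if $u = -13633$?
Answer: $- \frac{562034953}{6911801759160} \approx -8.1315 \cdot 10^{-5}$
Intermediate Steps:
$\frac{- \frac{13562}{23087} + \frac{40680}{u}}{43920} = \frac{- \frac{13562}{23087} + \frac{40680}{-13633}}{43920} = \left(\left(-13562\right) \frac{1}{23087} + 40680 \left(- \frac{1}{13633}\right)\right) \frac{1}{43920} = \left(- \frac{13562}{23087} - \frac{40680}{13633}\right) \frac{1}{43920} = \left(- \frac{1124069906}{314745071}\right) \frac{1}{43920} = - \frac{562034953}{6911801759160}$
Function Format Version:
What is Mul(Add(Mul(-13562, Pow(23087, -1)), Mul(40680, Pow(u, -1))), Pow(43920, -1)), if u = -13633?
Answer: Rational(-562034953, 6911801759160) ≈ -8.1315e-5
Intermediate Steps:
Mul(Add(Mul(-13562, Pow(23087, -1)), Mul(40680, Pow(u, -1))), Pow(43920, -1)) = Mul(Add(Mul(-13562, Pow(23087, -1)), Mul(40680, Pow(-13633, -1))), Pow(43920, -1)) = Mul(Add(Mul(-13562, Rational(1, 23087)), Mul(40680, Rational(-1, 13633))), Rational(1, 43920)) = Mul(Add(Rational(-13562, 23087), Rational(-40680, 13633)), Rational(1, 43920)) = Mul(Rational(-1124069906, 314745071), Rational(1, 43920)) = Rational(-562034953, 6911801759160)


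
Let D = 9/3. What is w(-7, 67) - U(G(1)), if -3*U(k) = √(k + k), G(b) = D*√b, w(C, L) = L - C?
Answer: 74 + √6/3 ≈ 74.817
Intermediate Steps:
D = 3 (D = 9*(⅓) = 3)
G(b) = 3*√b
U(k) = -√2*√k/3 (U(k) = -√(k + k)/3 = -√2*√k/3)
w(-7, 67) - U(G(1)) = (67 - 1*(-7)) - (-1)*√2*√(3*√1)/3 = (67 + 7) - (-1)*√2*√(3*1)/3 = 74 - (-1)*√2*√3/3 = 74 - (-1)*√6/3 = 74 + √6/3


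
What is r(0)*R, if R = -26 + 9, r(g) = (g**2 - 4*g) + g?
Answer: 0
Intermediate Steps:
r(g) = g**2 - 3*g
R = -17
r(0)*R = (0*(-3 + 0))*(-17) = (0*(-3))*(-17) = 0*(-17) = 0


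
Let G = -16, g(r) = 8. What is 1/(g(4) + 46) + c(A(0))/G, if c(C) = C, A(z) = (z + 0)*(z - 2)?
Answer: 1/54 ≈ 0.018519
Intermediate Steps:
A(z) = z*(-2 + z)
1/(g(4) + 46) + c(A(0))/G = 1/(8 + 46) + (0*(-2 + 0))/(-16) = 1/54 - 0*(-2) = 1/54 - 1/16*0 = 1/54 + 0 = 1/54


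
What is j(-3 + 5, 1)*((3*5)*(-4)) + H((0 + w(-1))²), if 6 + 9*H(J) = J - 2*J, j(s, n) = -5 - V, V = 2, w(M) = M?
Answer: 3773/9 ≈ 419.22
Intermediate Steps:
j(s, n) = -7 (j(s, n) = -5 - 1*2 = -5 - 2 = -7)
H(J) = -⅔ - J/9 (H(J) = -⅔ + (J - 2*J)/9 = -⅔ + (-J)/9 = -⅔ - J/9)
j(-3 + 5, 1)*((3*5)*(-4)) + H((0 + w(-1))²) = -7*3*5*(-4) + (-⅔ - (0 - 1)²/9) = -105*(-4) + (-⅔ - ⅑*(-1)²) = -7*(-60) + (-⅔ - ⅑*1) = 420 + (-⅔ - ⅑) = 420 - 7/9 = 3773/9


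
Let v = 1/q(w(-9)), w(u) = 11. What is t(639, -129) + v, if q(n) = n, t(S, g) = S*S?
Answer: 4491532/11 ≈ 4.0832e+5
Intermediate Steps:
t(S, g) = S²
v = 1/11 ≈ 0.090909
t(639, -129) + v = 639² + 1/11 = 408321 + 1/11 = 4491532/11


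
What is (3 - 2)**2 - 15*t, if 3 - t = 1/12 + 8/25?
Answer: -759/20 ≈ -37.950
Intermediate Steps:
t = 779/300 (t = 3 - (1/12 + 8/25) = 3 - 1*121/300 = 3 - 121/300 = 779/300 ≈ 2.5967)
(3 - 2)**2 - 15*t = (3 - 2)**2 - 15*779/300 = 1**2 - 779/20 = 1 - 779/20 = -759/20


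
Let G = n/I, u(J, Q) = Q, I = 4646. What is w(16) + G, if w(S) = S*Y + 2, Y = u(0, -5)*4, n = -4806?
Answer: -741117/2323 ≈ -319.03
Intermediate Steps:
Y = -20 (Y = -5*4 = -20)
w(S) = 2 - 20*S (w(S) = S*(-20) + 2 = -20*S + 2 = 2 - 20*S)
G = -2403/2323 (G = -4806/4646 = -4806*1/4646 = -2403/2323 ≈ -1.0344)
w(16) + G = (2 - 20*16) - 2403/2323 = (2 - 320) - 2403/2323 = -318 - 2403/2323 = -741117/2323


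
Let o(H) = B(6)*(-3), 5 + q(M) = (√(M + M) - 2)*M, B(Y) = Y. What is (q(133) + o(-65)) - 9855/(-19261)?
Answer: -5556574/19261 + 133*√266 ≈ 1880.7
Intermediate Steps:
q(M) = -5 + M*(-2 + √2*√M) (q(M) = -5 + (√(M + M) - 2)*M = -5 + (√(2*M) - 2)*M = -5 + (√2*√M - 2)*M = -5 + (-2 + √2*√M)*M = -5 + M*(-2 + √2*√M))
o(H) = -18 (o(H) = 6*(-3) = -18)
(q(133) + o(-65)) - 9855/(-19261) = ((-5 - 2*133 + √2*133^(3/2)) - 18) - 9855/(-19261) = ((-5 - 266 + √2*(133*√133)) - 18) - 9855*(-1/19261) = ((-5 - 266 + 133*√266) - 18) + 9855/19261 = ((-271 + 133*√266) - 18) + 9855/19261 = (-289 + 133*√266) + 9855/19261 = -5556574/19261 + 133*√266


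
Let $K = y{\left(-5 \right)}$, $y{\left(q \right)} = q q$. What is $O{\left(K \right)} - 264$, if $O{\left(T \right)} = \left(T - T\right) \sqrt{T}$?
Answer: $-264$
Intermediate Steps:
$y{\left(q \right)} = q^{2}$
$K = 25$ ($K = \left(-5\right)^{2} = 25$)
$O{\left(T \right)} = 0$ ($O{\left(T \right)} = 0 \sqrt{T} = 0$)
$O{\left(K \right)} - 264 = 0 - 264 = -264$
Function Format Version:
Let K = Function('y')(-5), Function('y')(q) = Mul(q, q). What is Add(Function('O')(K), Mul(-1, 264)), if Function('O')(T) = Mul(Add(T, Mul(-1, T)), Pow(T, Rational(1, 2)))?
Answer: -264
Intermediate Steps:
Function('y')(q) = Pow(q, 2)
K = 25 (K = Pow(-5, 2) = 25)
Function('O')(T) = 0 (Function('O')(T) = Mul(0, Pow(T, Rational(1, 2))) = 0)
Add(Function('O')(K), Mul(-1, 264)) = Add(0, Mul(-1, 264)) = Add(0, -264) = -264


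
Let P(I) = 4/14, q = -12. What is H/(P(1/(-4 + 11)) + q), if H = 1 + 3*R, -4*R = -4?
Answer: -14/41 ≈ -0.34146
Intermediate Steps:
R = 1 (R = -¼*(-4) = 1)
H = 4 (H = 1 + 3*1 = 1 + 3 = 4)
P(I) = 2/7 (P(I) = 4*(1/14) = 2/7)
H/(P(1/(-4 + 11)) + q) = 4/(2/7 - 12) = 4/(-82/7) = 4*(-7/82) = -14/41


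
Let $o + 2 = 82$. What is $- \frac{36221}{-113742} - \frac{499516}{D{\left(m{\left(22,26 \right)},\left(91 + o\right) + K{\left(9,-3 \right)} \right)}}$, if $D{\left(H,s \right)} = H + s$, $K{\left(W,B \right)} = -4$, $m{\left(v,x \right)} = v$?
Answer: $- \frac{6312122567}{2388582} \approx -2642.6$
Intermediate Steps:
$o = 80$ ($o = -2 + 82 = 80$)
$- \frac{36221}{-113742} - \frac{499516}{D{\left(m{\left(22,26 \right)},\left(91 + o\right) + K{\left(9,-3 \right)} \right)}} = - \frac{36221}{-113742} - \frac{499516}{22 + \left(\left(91 + 80\right) - 4\right)} = \left(-36221\right) \left(- \frac{1}{113742}\right) - \frac{499516}{22 + \left(171 - 4\right)} = \frac{36221}{113742} - \frac{499516}{22 + 167} = \frac{36221}{113742} - \frac{499516}{189} = - \frac{6312122567}{2388582}$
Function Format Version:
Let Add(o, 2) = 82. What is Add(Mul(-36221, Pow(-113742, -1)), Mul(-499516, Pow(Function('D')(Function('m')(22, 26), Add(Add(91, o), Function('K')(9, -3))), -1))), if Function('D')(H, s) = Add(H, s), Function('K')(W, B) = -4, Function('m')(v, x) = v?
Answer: Rational(-6312122567, 2388582) ≈ -2642.6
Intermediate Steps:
o = 80 (o = Add(-2, 82) = 80)
Add(Mul(-36221, Pow(-113742, -1)), Mul(-499516, Pow(Function('D')(Function('m')(22, 26), Add(Add(91, o), Function('K')(9, -3))), -1))) = Add(Mul(-36221, Pow(-113742, -1)), Mul(-499516, Pow(Add(22, Add(Add(91, 80), -4)), -1))) = Add(Mul(-36221, Rational(-1, 113742)), Mul(-499516, Pow(Add(22, Add(171, -4)), -1))) = Add(Rational(36221, 113742), Mul(-499516, Pow(Add(22, 167), -1))) = Add(Rational(36221, 113742), Mul(-499516, Pow(189, -1))) = Add(Rational(36221, 113742), Mul(-499516, Rational(1, 189))) = Add(Rational(36221, 113742), Rational(-499516, 189)) = Rational(-6312122567, 2388582)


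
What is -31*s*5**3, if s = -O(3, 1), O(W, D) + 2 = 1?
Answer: -3875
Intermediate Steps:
O(W, D) = -1 (O(W, D) = -2 + 1 = -1)
s = 1 (s = -1*(-1) = 1)
-31*s*5**3 = -31*1*5**3 = -31*125 = -3875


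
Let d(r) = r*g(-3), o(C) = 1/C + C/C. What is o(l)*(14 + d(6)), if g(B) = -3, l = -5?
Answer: -16/5 ≈ -3.2000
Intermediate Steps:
o(C) = 1 + 1/C (o(C) = 1/C + 1 = 1 + 1/C)
d(r) = -3*r (d(r) = r*(-3) = -3*r)
o(l)*(14 + d(6)) = ((1 - 5)/(-5))*(14 - 3*6) = (-1/5*(-4))*(14 - 18) = (4/5)*(-4) = -16/5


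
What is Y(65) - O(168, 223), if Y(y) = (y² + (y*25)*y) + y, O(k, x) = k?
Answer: 109747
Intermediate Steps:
Y(y) = y + 26*y² (Y(y) = (y² + (25*y)*y) + y = (y² + 25*y²) + y = 26*y² + y = y + 26*y²)
Y(65) - O(168, 223) = 65*(1 + 26*65) - 1*168 = 65*(1 + 1690) - 168 = 65*1691 - 168 = 109915 - 168 = 109747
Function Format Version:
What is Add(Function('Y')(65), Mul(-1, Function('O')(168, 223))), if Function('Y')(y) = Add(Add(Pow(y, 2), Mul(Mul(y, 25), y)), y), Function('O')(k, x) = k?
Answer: 109747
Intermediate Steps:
Function('Y')(y) = Add(y, Mul(26, Pow(y, 2))) (Function('Y')(y) = Add(Add(Pow(y, 2), Mul(Mul(25, y), y)), y) = Add(Add(Pow(y, 2), Mul(25, Pow(y, 2))), y) = Add(Mul(26, Pow(y, 2)), y) = Add(y, Mul(26, Pow(y, 2))))
Add(Function('Y')(65), Mul(-1, Function('O')(168, 223))) = Add(Mul(65, Add(1, Mul(26, 65))), Mul(-1, 168)) = Add(Mul(65, Add(1, 1690)), -168) = Add(Mul(65, 1691), -168) = Add(109915, -168) = 109747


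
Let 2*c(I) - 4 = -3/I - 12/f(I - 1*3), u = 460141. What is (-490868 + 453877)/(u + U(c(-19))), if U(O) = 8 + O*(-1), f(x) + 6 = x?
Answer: -4919803/61199512 ≈ -0.080390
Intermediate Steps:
f(x) = -6 + x
c(I) = 2 - 6/(-9 + I) - 3/(2*I) (c(I) = 2 + (-3/I - 12/(-6 + (I - 1*3)))/2 = 2 + (-3/I - 12/(-6 + (I - 3)))/2 = 2 + (-3/I - 12/(-6 + (-3 + I)))/2 = 2 + (-3/I - 12/(-9 + I))/2 = 2 + (-12/(-9 + I) - 3/I)/2 = 2 + (-6/(-9 + I) - 3/(2*I)) = 2 - 6/(-9 + I) - 3/(2*I))
U(O) = 8 - O
(-490868 + 453877)/(u + U(c(-19))) = (-490868 + 453877)/(460141 + (8 - (27 - 51*(-19) + 4*(-19)²)/(2*(-19)*(-9 - 19)))) = -36991/(460141 + (8 - (-1)*(27 + 969 + 4*361)/(2*19*(-28)))) = -36991/(460141 + (8 - (-1)*(-1)*(27 + 969 + 1444)/(2*19*28))) = -36991/(460141 + (8 - (-1)*(-1)*2440/(2*19*28))) = -36991/(460141 + (8 - 1*305/133)) = -36991/(460141 + (8 - 305/133)) = -36991/(460141 + 759/133) = -36991/61199512/133 = -36991*133/61199512 = -4919803/61199512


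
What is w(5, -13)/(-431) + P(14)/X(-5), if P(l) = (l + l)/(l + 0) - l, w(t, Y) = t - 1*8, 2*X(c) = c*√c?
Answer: 3/431 - 24*I*√5/25 ≈ 0.0069606 - 2.1466*I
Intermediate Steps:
X(c) = c^(3/2)/2 (X(c) = (c*√c)/2 = c^(3/2)/2)
w(t, Y) = -8 + t (w(t, Y) = t - 8 = -8 + t)
P(l) = 2 - l (P(l) = (2*l)/l - l = 2 - l)
w(5, -13)/(-431) + P(14)/X(-5) = (-8 + 5)/(-431) + (2 - 1*14)/(((-5)^(3/2)/2)) = -3*(-1/431) + (2 - 14)/(((-5*I*√5)/2)) = 3/431 - 12*2*I*√5/25 = 3/431 - 24*I*√5/25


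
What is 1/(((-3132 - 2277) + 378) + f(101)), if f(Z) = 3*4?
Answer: -1/5019 ≈ -0.00019924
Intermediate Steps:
f(Z) = 12
1/(((-3132 - 2277) + 378) + f(101)) = 1/(((-3132 - 2277) + 378) + 12) = 1/((-5409 + 378) + 12) = 1/(-5031 + 12) = 1/(-5019) = -1/5019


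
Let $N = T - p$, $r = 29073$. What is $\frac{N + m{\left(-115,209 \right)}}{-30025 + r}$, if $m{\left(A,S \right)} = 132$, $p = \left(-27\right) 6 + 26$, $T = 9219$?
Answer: $- \frac{9487}{952} \approx -9.9653$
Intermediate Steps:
$p = -136$ ($p = -162 + 26 = -136$)
$N = 9355$ ($N = 9219 - -136 = 9219 + 136 = 9355$)
$\frac{N + m{\left(-115,209 \right)}}{-30025 + r} = \frac{9355 + 132}{-30025 + 29073} = \frac{9487}{-952} = 9487 \left(- \frac{1}{952}\right) = - \frac{9487}{952}$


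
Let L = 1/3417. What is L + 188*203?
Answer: 130406389/3417 ≈ 38164.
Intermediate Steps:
L = 1/3417 ≈ 0.00029265
L + 188*203 = 1/3417 + 188*203 = 1/3417 + 38164 = 130406389/3417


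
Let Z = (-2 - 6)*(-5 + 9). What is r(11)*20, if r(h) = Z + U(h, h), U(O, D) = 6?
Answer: -520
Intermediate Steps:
Z = -32 (Z = -8*4 = -32)
r(h) = -26 (r(h) = -32 + 6 = -26)
r(11)*20 = -26*20 = -520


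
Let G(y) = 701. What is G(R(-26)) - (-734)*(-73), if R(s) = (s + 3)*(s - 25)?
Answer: -52881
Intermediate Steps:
R(s) = (-25 + s)*(3 + s) (R(s) = (3 + s)*(-25 + s) = (-25 + s)*(3 + s))
G(R(-26)) - (-734)*(-73) = 701 - (-734)*(-73) = 701 - 1*53582 = 701 - 53582 = -52881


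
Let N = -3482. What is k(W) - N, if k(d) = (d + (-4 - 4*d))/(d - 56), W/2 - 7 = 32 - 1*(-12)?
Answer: 79931/23 ≈ 3475.3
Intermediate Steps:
W = 102 (W = 14 + 2*(32 - 1*(-12)) = 14 + 2*(32 + 12) = 14 + 2*44 = 14 + 88 = 102)
k(d) = (-4 - 3*d)/(-56 + d)
k(W) - N = (-4 - 3*102)/(-56 + 102) - 1*(-3482) = (-4 - 306)/46 + 3482 = (1/46)*(-310) + 3482 = -155/23 + 3482 = 79931/23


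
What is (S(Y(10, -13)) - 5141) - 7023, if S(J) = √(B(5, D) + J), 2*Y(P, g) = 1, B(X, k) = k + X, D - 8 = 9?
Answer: -12164 + 3*√10/2 ≈ -12159.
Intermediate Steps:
D = 17 (D = 8 + 9 = 17)
B(X, k) = X + k
Y(P, g) = ½ (Y(P, g) = (½)*1 = ½)
S(J) = √(22 + J) (S(J) = √((5 + 17) + J) = √(22 + J))
(S(Y(10, -13)) - 5141) - 7023 = (√(22 + ½) - 5141) - 7023 = (√(45/2) - 5141) - 7023 = (3*√10/2 - 5141) - 7023 = (-5141 + 3*√10/2) - 7023 = -12164 + 3*√10/2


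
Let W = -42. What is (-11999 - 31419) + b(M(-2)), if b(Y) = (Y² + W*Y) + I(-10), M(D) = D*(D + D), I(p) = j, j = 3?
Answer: -43687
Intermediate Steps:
I(p) = 3
M(D) = 2*D² (M(D) = D*(2*D) = 2*D²)
b(Y) = 3 + Y² - 42*Y (b(Y) = (Y² - 42*Y) + 3 = 3 + Y² - 42*Y)
(-11999 - 31419) + b(M(-2)) = (-11999 - 31419) + (3 + (2*(-2)²)² - 84*(-2)²) = -43418 + (3 + (2*4)² - 84*4) = -43418 + (3 + 8² - 42*8) = -43418 + (3 + 64 - 336) = -43418 - 269 = -43687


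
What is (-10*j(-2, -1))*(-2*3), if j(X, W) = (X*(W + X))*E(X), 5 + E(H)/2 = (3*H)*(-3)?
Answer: 9360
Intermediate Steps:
E(H) = -10 - 18*H (E(H) = -10 + 2*((3*H)*(-3)) = -10 + 2*(-9*H) = -10 - 18*H)
j(X, W) = X*(-10 - 18*X)*(W + X) (j(X, W) = (X*(W + X))*(-10 - 18*X) = X*(-10 - 18*X)*(W + X))
(-10*j(-2, -1))*(-2*3) = (-(-20)*(-2)*(5 + 9*(-2))*(-1 - 2))*(-2*3) = -(-20)*(-2)*(5 - 18)*(-3)*(-6) = -(-20)*(-2)*(-13)*(-3)*(-6) = -10*156*(-6) = -1560*(-6) = 9360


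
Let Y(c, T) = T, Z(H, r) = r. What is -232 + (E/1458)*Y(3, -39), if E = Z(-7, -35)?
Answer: -112297/486 ≈ -231.06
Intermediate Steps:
E = -35
-232 + (E/1458)*Y(3, -39) = -232 - 35/1458*(-39) = -232 + 455/486 = -112297/486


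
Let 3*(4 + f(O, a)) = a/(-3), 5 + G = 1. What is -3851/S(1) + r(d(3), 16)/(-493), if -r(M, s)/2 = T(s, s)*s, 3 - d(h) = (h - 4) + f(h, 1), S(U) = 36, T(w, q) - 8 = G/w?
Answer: -1889615/17748 ≈ -106.47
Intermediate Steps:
G = -4 (G = -5 + 1 = -4)
f(O, a) = -4 - a/9 (f(O, a) = -4 + (a/(-3))/3 = -4 + (a*(-1/3))/3 = -4 + (-a/3)/3 = -4 - a/9)
T(w, q) = 8 - 4/w
d(h) = 100/9 - h (d(h) = 3 - ((h - 4) + (-4 - 1/9*1)) = 3 - ((-4 + h) + (-4 - 1/9)) = 3 - ((-4 + h) - 37/9) = 3 - (-73/9 + h) = 3 + (73/9 - h) = 100/9 - h)
r(M, s) = -2*s*(8 - 4/s) (r(M, s) = -2*(8 - 4/s)*s = -2*s*(8 - 4/s))
-3851/S(1) + r(d(3), 16)/(-493) = -3851/36 + (8 - 16*16)/(-493) = -3851*1/36 + (8 - 256)*(-1/493) = -3851/36 - 248*(-1/493) = -3851/36 + 248/493 = -1889615/17748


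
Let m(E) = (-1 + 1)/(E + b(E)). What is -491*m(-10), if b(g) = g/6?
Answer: 0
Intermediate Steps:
b(g) = g/6 (b(g) = g*(⅙) = g/6)
m(E) = 0 (m(E) = (-1 + 1)/(E + E/6) = 0/((7*E/6)) = 0*(6/(7*E)) = 0)
-491*m(-10) = -491*0 = 0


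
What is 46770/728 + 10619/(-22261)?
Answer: 516708169/8103004 ≈ 63.767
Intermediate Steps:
46770/728 + 10619/(-22261) = 46770*(1/728) + 10619*(-1/22261) = 23385/364 - 10619/22261 = 516708169/8103004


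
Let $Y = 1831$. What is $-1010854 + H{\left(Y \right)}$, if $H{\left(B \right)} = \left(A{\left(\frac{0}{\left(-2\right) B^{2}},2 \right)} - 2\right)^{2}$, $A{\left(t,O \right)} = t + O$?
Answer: $-1010854$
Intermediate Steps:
$A{\left(t,O \right)} = O + t$
$H{\left(B \right)} = 0$ ($H{\left(B \right)} = \left(\left(2 + \frac{0}{\left(-2\right) B^{2}}\right) - 2\right)^{2} = \left(\left(2 + 0 \left(- \frac{1}{2 B^{2}}\right)\right) - 2\right)^{2} = \left(\left(2 + 0\right) - 2\right)^{2} = \left(2 - 2\right)^{2} = 0^{2} = 0$)
$-1010854 + H{\left(Y \right)} = -1010854 + 0 = -1010854$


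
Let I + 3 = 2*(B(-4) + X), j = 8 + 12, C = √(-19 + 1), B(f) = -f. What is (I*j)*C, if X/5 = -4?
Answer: -2100*I*√2 ≈ -2969.8*I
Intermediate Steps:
X = -20 (X = 5*(-4) = -20)
C = 3*I*√2 (C = √(-18) = 3*I*√2 ≈ 4.2426*I)
j = 20
I = -35 (I = -3 + 2*(-1*(-4) - 20) = -3 + 2*(4 - 20) = -3 + 2*(-16) = -3 - 32 = -35)
(I*j)*C = (-35*20)*(3*I*√2) = -2100*I*√2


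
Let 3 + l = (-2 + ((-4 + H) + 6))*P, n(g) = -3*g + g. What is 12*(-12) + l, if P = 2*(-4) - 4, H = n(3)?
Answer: -75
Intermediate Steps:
n(g) = -2*g
H = -6 (H = -2*3 = -6)
P = -12 (P = -8 - 4 = -12)
l = 69 (l = -3 + (-2 + ((-4 - 6) + 6))*(-12) = -3 + (-2 + (-10 + 6))*(-12) = -3 + (-2 - 4)*(-12) = -3 - 6*(-12) = -3 + 72 = 69)
12*(-12) + l = 12*(-12) + 69 = -144 + 69 = -75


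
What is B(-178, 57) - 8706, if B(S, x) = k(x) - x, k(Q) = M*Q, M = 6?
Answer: -8421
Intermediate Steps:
k(Q) = 6*Q
B(S, x) = 5*x (B(S, x) = 6*x - x = 5*x)
B(-178, 57) - 8706 = 5*57 - 8706 = 285 - 8706 = -8421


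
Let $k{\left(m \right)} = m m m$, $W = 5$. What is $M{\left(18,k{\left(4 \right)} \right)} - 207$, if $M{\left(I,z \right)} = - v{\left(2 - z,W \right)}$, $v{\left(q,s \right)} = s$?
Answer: $-212$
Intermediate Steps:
$k{\left(m \right)} = m^{3}$ ($k{\left(m \right)} = m^{2} m = m^{3}$)
$M{\left(I,z \right)} = -5$ ($M{\left(I,z \right)} = \left(-1\right) 5 = -5$)
$M{\left(18,k{\left(4 \right)} \right)} - 207 = -5 - 207 = -212$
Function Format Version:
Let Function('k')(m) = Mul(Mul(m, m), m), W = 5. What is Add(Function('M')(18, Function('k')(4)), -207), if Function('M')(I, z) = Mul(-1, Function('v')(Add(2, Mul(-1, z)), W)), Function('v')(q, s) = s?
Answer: -212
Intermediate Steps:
Function('k')(m) = Pow(m, 3) (Function('k')(m) = Mul(Pow(m, 2), m) = Pow(m, 3))
Function('M')(I, z) = -5 (Function('M')(I, z) = Mul(-1, 5) = -5)
Add(Function('M')(18, Function('k')(4)), -207) = Add(-5, -207) = -212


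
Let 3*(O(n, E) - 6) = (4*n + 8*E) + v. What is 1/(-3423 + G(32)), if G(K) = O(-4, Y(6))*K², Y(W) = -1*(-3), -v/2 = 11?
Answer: -3/6173 ≈ -0.00048599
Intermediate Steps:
v = -22 (v = -2*11 = -22)
Y(W) = 3
O(n, E) = -4/3 + 4*n/3 + 8*E/3 (O(n, E) = 6 + ((4*n + 8*E) - 22)/3 = 6 + (-22 + 4*n + 8*E)/3 = 6 + (-22/3 + 4*n/3 + 8*E/3) = -4/3 + 4*n/3 + 8*E/3)
G(K) = 4*K²/3 (G(K) = (-4/3 + (4/3)*(-4) + (8/3)*3)*K² = (-4/3 - 16/3 + 8)*K² = 4*K²/3)
1/(-3423 + G(32)) = 1/(-3423 + (4/3)*32²) = 1/(-3423 + (4/3)*1024) = 1/(-3423 + 4096/3) = 1/(-6173/3) = -3/6173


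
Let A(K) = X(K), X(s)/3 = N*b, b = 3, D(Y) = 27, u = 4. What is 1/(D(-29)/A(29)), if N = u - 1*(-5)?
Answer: 3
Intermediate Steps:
N = 9 (N = 4 - 1*(-5) = 4 + 5 = 9)
X(s) = 81 (X(s) = 3*(9*3) = 3*27 = 81)
A(K) = 81
1/(D(-29)/A(29)) = 1/(27/81) = 1/(27*(1/81)) = 1/(1/3) = 3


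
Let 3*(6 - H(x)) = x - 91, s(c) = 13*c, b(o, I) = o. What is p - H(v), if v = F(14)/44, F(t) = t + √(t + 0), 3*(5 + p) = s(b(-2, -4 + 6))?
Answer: -3293/66 + √14/132 ≈ -49.866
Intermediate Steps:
p = -41/3 (p = -5 + (13*(-2))/3 = -5 + (⅓)*(-26) = -5 - 26/3 = -41/3 ≈ -13.667)
F(t) = t + √t
v = 7/22 + √14/44 (v = (14 + √14)/44 = (14 + √14)*(1/44) = 7/22 + √14/44 ≈ 0.40322)
H(x) = 109/3 - x/3 (H(x) = 6 - (x - 91)/3 = 6 - (-91 + x)/3 = 6 + (91/3 - x/3) = 109/3 - x/3)
p - H(v) = -41/3 - (109/3 - (7/22 + √14/44)/3) = -41/3 - (109/3 + (-7/66 - √14/132)) = -41/3 - (797/22 - √14/132) = -41/3 + (-797/22 + √14/132) = -3293/66 + √14/132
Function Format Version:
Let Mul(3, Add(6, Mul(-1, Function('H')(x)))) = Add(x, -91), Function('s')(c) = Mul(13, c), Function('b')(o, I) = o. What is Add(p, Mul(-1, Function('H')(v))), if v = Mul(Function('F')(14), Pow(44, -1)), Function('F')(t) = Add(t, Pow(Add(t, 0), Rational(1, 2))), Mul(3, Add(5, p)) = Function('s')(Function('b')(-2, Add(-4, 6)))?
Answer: Add(Rational(-3293, 66), Mul(Rational(1, 132), Pow(14, Rational(1, 2)))) ≈ -49.866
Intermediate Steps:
p = Rational(-41, 3) (p = Add(-5, Mul(Rational(1, 3), Mul(13, -2))) = Add(-5, Mul(Rational(1, 3), -26)) = Add(-5, Rational(-26, 3)) = Rational(-41, 3) ≈ -13.667)
Function('F')(t) = Add(t, Pow(t, Rational(1, 2)))
v = Add(Rational(7, 22), Mul(Rational(1, 44), Pow(14, Rational(1, 2)))) (v = Mul(Add(14, Pow(14, Rational(1, 2))), Pow(44, -1)) = Mul(Add(14, Pow(14, Rational(1, 2))), Rational(1, 44)) = Add(Rational(7, 22), Mul(Rational(1, 44), Pow(14, Rational(1, 2)))) ≈ 0.40322)
Function('H')(x) = Add(Rational(109, 3), Mul(Rational(-1, 3), x)) (Function('H')(x) = Add(6, Mul(Rational(-1, 3), Add(x, -91))) = Add(6, Mul(Rational(-1, 3), Add(-91, x))) = Add(6, Add(Rational(91, 3), Mul(Rational(-1, 3), x))) = Add(Rational(109, 3), Mul(Rational(-1, 3), x)))
Add(p, Mul(-1, Function('H')(v))) = Add(Rational(-41, 3), Mul(-1, Add(Rational(109, 3), Mul(Rational(-1, 3), Add(Rational(7, 22), Mul(Rational(1, 44), Pow(14, Rational(1, 2)))))))) = Add(Rational(-41, 3), Mul(-1, Add(Rational(109, 3), Add(Rational(-7, 66), Mul(Rational(-1, 132), Pow(14, Rational(1, 2))))))) = Add(Rational(-41, 3), Mul(-1, Add(Rational(797, 22), Mul(Rational(-1, 132), Pow(14, Rational(1, 2)))))) = Add(Rational(-41, 3), Add(Rational(-797, 22), Mul(Rational(1, 132), Pow(14, Rational(1, 2))))) = Add(Rational(-3293, 66), Mul(Rational(1, 132), Pow(14, Rational(1, 2))))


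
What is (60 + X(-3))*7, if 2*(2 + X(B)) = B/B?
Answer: 819/2 ≈ 409.50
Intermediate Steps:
X(B) = -3/2 (X(B) = -2 + (B/B)/2 = -2 + (½)*1 = -2 + ½ = -3/2)
(60 + X(-3))*7 = (60 - 3/2)*7 = (117/2)*7 = 819/2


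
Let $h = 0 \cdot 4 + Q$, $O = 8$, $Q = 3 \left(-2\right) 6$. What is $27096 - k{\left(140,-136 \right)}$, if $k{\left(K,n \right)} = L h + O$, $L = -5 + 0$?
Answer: $26908$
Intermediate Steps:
$Q = -36$ ($Q = \left(-6\right) 6 = -36$)
$h = -36$ ($h = 0 \cdot 4 - 36 = 0 - 36 = -36$)
$L = -5$
$k{\left(K,n \right)} = 188$ ($k{\left(K,n \right)} = \left(-5\right) \left(-36\right) + 8 = 180 + 8 = 188$)
$27096 - k{\left(140,-136 \right)} = 27096 - 188 = 26908$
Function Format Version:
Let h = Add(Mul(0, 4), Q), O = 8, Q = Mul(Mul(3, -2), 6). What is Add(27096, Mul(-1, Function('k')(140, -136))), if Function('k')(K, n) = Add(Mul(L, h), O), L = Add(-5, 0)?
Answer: 26908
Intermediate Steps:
Q = -36 (Q = Mul(-6, 6) = -36)
h = -36 (h = Add(Mul(0, 4), -36) = Add(0, -36) = -36)
L = -5
Function('k')(K, n) = 188 (Function('k')(K, n) = Add(Mul(-5, -36), 8) = Add(180, 8) = 188)
Add(27096, Mul(-1, Function('k')(140, -136))) = Add(27096, Mul(-1, 188)) = Add(27096, -188) = 26908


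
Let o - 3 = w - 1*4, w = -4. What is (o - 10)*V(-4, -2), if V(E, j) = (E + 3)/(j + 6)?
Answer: 15/4 ≈ 3.7500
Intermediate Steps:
V(E, j) = (3 + E)/(6 + j)
o = -5 (o = 3 + (-4 - 1*4) = 3 + (-4 - 4) = 3 - 8 = -5)
(o - 10)*V(-4, -2) = (-5 - 10)*((3 - 4)/(6 - 2)) = -15*(-1)/4 = -15*(-1/4) = 15/4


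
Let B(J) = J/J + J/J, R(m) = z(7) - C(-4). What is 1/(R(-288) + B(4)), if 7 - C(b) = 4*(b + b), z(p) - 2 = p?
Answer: -1/28 ≈ -0.035714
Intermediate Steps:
z(p) = 2 + p
C(b) = 7 - 8*b (C(b) = 7 - 4*(b + b) = 7 - 4*2*b = 7 - 8*b)
R(m) = -30 (R(m) = (2 + 7) - (7 - 8*(-4)) = 9 - (7 + 32) = 9 - 1*39 = 9 - 39 = -30)
B(J) = 2 (B(J) = 1 + 1 = 2)
1/(R(-288) + B(4)) = 1/(-30 + 2) = 1/(-28) = -1/28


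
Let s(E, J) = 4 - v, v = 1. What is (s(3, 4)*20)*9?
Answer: 540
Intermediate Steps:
s(E, J) = 3 (s(E, J) = 4 - 1*1 = 4 - 1 = 3)
(s(3, 4)*20)*9 = (3*20)*9 = 60*9 = 540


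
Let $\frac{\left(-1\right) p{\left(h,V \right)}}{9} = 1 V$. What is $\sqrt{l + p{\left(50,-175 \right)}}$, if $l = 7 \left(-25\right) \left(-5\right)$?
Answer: $35 \sqrt{2} \approx 49.497$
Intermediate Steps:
$p{\left(h,V \right)} = - 9 V$ ($p{\left(h,V \right)} = - 9 \cdot 1 V = - 9 V$)
$l = 875$ ($l = \left(-175\right) \left(-5\right) = 875$)
$\sqrt{l + p{\left(50,-175 \right)}} = \sqrt{875 - -1575} = \sqrt{875 + 1575} = \sqrt{2450} = 35 \sqrt{2}$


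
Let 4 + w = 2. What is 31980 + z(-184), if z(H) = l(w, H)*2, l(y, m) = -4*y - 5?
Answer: 31986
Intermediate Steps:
w = -2 (w = -4 + 2 = -2)
l(y, m) = -5 - 4*y
z(H) = 6 (z(H) = (-5 - 4*(-2))*2 = (-5 + 8)*2 = 3*2 = 6)
31980 + z(-184) = 31980 + 6 = 31986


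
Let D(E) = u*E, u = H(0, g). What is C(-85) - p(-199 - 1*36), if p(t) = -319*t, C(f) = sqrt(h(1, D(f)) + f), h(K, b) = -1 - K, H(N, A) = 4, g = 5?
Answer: -74965 + I*sqrt(87) ≈ -74965.0 + 9.3274*I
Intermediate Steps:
u = 4
D(E) = 4*E
C(f) = sqrt(-2 + f) (C(f) = sqrt((-1 - 1*1) + f) = sqrt((-1 - 1) + f) = sqrt(-2 + f))
C(-85) - p(-199 - 1*36) = sqrt(-2 - 85) - (-319)*(-199 - 1*36) = sqrt(-87) - (-319)*(-199 - 36) = I*sqrt(87) - (-319)*(-235) = I*sqrt(87) - 1*74965 = I*sqrt(87) - 74965 = -74965 + I*sqrt(87)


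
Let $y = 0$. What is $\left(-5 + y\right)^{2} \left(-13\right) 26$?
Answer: $-8450$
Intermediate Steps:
$\left(-5 + y\right)^{2} \left(-13\right) 26 = \left(-5 + 0\right)^{2} \left(-13\right) 26 = \left(-5\right)^{2} \left(-13\right) 26 = 25 \left(-13\right) 26 = \left(-325\right) 26 = -8450$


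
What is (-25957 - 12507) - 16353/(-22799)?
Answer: -876924383/22799 ≈ -38463.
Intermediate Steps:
(-25957 - 12507) - 16353/(-22799) = -38464 - 16353*(-1/22799) = -38464 + 16353/22799 = -876924383/22799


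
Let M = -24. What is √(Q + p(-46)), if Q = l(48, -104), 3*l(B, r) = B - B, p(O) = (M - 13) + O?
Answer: I*√83 ≈ 9.1104*I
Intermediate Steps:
p(O) = -37 + O (p(O) = (-24 - 13) + O = -37 + O)
l(B, r) = 0 (l(B, r) = (B - B)/3 = (⅓)*0 = 0)
Q = 0
√(Q + p(-46)) = √(0 + (-37 - 46)) = √(0 - 83) = √(-83) = I*√83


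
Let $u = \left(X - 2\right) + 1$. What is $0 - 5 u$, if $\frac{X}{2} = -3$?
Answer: $35$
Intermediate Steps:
$X = -6$ ($X = 2 \left(-3\right) = -6$)
$u = -7$ ($u = \left(-6 - 2\right) + 1 = -8 + 1 = -7$)
$0 - 5 u = 0 - -35 = 0 + 35 = 35$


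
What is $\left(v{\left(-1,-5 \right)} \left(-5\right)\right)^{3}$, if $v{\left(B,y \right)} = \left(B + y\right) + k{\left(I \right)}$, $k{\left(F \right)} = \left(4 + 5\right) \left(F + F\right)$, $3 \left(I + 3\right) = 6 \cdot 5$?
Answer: $-216000000$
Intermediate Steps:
$I = 7$ ($I = -3 + \frac{6 \cdot 5}{3} = -3 + \frac{1}{3} \cdot 30 = -3 + 10 = 7$)
$k{\left(F \right)} = 18 F$ ($k{\left(F \right)} = 9 \cdot 2 F = 18 F$)
$v{\left(B,y \right)} = 126 + B + y$ ($v{\left(B,y \right)} = \left(B + y\right) + 18 \cdot 7 = \left(B + y\right) + 126 = 126 + B + y$)
$\left(v{\left(-1,-5 \right)} \left(-5\right)\right)^{3} = \left(\left(126 - 1 - 5\right) \left(-5\right)\right)^{3} = \left(120 \left(-5\right)\right)^{3} = \left(-600\right)^{3} = -216000000$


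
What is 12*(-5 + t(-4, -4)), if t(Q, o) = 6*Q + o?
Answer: -396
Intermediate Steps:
t(Q, o) = o + 6*Q
12*(-5 + t(-4, -4)) = 12*(-5 + (-4 + 6*(-4))) = 12*(-5 + (-4 - 24)) = 12*(-5 - 28) = 12*(-33) = -396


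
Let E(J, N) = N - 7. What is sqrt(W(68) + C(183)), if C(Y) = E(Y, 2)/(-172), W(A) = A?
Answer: sqrt(503143)/86 ≈ 8.2480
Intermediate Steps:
E(J, N) = -7 + N
C(Y) = 5/172 (C(Y) = (-7 + 2)/(-172) = -5*(-1/172) = 5/172)
sqrt(W(68) + C(183)) = sqrt(68 + 5/172) = sqrt(11701/172) = sqrt(503143)/86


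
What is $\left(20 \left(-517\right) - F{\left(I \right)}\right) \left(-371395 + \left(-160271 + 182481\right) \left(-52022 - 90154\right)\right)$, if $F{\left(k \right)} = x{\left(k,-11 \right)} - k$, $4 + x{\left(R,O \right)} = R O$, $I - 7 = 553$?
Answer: $11419690883680$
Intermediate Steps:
$I = 560$ ($I = 7 + 553 = 560$)
$x{\left(R,O \right)} = -4 + O R$ ($x{\left(R,O \right)} = -4 + R O = -4 + O R$)
$F{\left(k \right)} = -4 - 12 k$ ($F{\left(k \right)} = \left(-4 - 11 k\right) - k = -4 - 12 k$)
$\left(20 \left(-517\right) - F{\left(I \right)}\right) \left(-371395 + \left(-160271 + 182481\right) \left(-52022 - 90154\right)\right) = \left(20 \left(-517\right) - \left(-4 - 6720\right)\right) \left(-371395 + \left(-160271 + 182481\right) \left(-52022 - 90154\right)\right) = \left(-10340 - \left(-4 - 6720\right)\right) \left(-371395 + 22210 \left(-142176\right)\right) = \left(-10340 - -6724\right) \left(-371395 - 3157728960\right) = \left(-10340 + 6724\right) \left(-3158100355\right) = \left(-3616\right) \left(-3158100355\right) = 11419690883680$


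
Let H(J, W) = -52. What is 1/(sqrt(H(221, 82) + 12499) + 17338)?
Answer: 17338/300593797 - 3*sqrt(1383)/300593797 ≈ 5.7308e-5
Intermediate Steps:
1/(sqrt(H(221, 82) + 12499) + 17338) = 1/(sqrt(-52 + 12499) + 17338) = 1/(sqrt(12447) + 17338) = 1/(3*sqrt(1383) + 17338) = 1/(17338 + 3*sqrt(1383))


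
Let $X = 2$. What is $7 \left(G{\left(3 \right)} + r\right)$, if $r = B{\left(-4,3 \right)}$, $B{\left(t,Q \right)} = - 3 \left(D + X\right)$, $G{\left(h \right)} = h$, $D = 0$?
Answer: $-21$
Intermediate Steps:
$B{\left(t,Q \right)} = -6$ ($B{\left(t,Q \right)} = - 3 \left(0 + 2\right) = \left(-3\right) 2 = -6$)
$r = -6$
$7 \left(G{\left(3 \right)} + r\right) = 7 \left(3 - 6\right) = 7 \left(-3\right) = -21$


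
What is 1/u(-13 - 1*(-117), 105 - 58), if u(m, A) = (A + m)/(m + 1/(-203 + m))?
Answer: 10295/14949 ≈ 0.68867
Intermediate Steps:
u(m, A) = (A + m)/(m + 1/(-203 + m))
1/u(-13 - 1*(-117), 105 - 58) = 1/(((-13 - 1*(-117))**2 - 203*(105 - 58) - 203*(-13 - 1*(-117)) + (105 - 58)*(-13 - 1*(-117)))/(1 + (-13 - 1*(-117))**2 - 203*(-13 - 1*(-117)))) = 1/(((-13 + 117)**2 - 203*47 - 203*(-13 + 117) + 47*(-13 + 117))/(1 + (-13 + 117)**2 - 203*(-13 + 117))) = 1/((104**2 - 9541 - 203*104 + 47*104)/(1 + 104**2 - 203*104)) = 1/((10816 - 9541 - 21112 + 4888)/(1 + 10816 - 21112)) = 1/(-14949/(-10295)) = 1/(-1/10295*(-14949)) = 1/(14949/10295) = 10295/14949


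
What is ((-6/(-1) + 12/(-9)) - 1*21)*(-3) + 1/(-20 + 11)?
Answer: 440/9 ≈ 48.889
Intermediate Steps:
((-6/(-1) + 12/(-9)) - 1*21)*(-3) + 1/(-20 + 11) = ((-6*(-1) + 12*(-⅑)) - 21)*(-3) + 1/(-9) = ((6 - 4/3) - 21)*(-3) - ⅑ = (14/3 - 21)*(-3) - ⅑ = -49/3*(-3) - ⅑ = 49 - ⅑ = 440/9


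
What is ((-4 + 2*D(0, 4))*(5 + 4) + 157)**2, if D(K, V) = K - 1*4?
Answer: 2401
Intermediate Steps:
D(K, V) = -4 + K (D(K, V) = K - 4 = -4 + K)
((-4 + 2*D(0, 4))*(5 + 4) + 157)**2 = ((-4 + 2*(-4 + 0))*(5 + 4) + 157)**2 = ((-4 + 2*(-4))*9 + 157)**2 = ((-4 - 8)*9 + 157)**2 = (-12*9 + 157)**2 = (-108 + 157)**2 = 49**2 = 2401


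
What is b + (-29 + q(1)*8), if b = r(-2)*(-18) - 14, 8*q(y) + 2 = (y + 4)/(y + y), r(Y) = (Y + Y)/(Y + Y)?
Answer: -121/2 ≈ -60.500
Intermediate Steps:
r(Y) = 1 (r(Y) = (2*Y)/((2*Y)) = (2*Y)*(1/(2*Y)) = 1)
q(y) = -¼ + (4 + y)/(16*y) (q(y) = -¼ + ((y + 4)/(y + y))/8 = -¼ + ((4 + y)/((2*y)))/8 = -¼ + ((4 + y)*(1/(2*y)))/8 = -¼ + ((4 + y)/(2*y))/8 = -¼ + (4 + y)/(16*y))
b = -32 (b = 1*(-18) - 14 = -18 - 14 = -32)
b + (-29 + q(1)*8) = -32 + (-29 + ((1/16)*(4 - 3*1)/1)*8) = -32 + (-29 + ((1/16)*1*(4 - 3))*8) = -32 + (-29 + ((1/16)*1*1)*8) = -32 + (-29 + (1/16)*8) = -32 + (-29 + ½) = -32 - 57/2 = -121/2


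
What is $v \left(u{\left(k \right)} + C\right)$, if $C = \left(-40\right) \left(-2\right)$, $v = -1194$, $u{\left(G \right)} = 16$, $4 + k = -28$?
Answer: $-114624$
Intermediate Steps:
$k = -32$ ($k = -4 - 28 = -32$)
$C = 80$
$v \left(u{\left(k \right)} + C\right) = - 1194 \left(16 + 80\right) = \left(-1194\right) 96 = -114624$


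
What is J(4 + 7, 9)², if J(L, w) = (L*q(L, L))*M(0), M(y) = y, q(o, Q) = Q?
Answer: 0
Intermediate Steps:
J(L, w) = 0 (J(L, w) = (L*L)*0 = L²*0 = 0)
J(4 + 7, 9)² = 0² = 0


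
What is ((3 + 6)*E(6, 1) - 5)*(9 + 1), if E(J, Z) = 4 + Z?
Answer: 400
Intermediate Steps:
((3 + 6)*E(6, 1) - 5)*(9 + 1) = ((3 + 6)*(4 + 1) - 5)*(9 + 1) = (9*5 - 5)*10 = (45 - 5)*10 = 40*10 = 400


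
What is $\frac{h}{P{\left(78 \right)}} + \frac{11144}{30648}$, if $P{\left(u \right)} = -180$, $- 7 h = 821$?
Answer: $\frac{1633477}{1609020} \approx 1.0152$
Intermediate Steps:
$h = - \frac{821}{7}$ ($h = \left(- \frac{1}{7}\right) 821 = - \frac{821}{7} \approx -117.29$)
$\frac{h}{P{\left(78 \right)}} + \frac{11144}{30648} = - \frac{821}{7 \left(-180\right)} + \frac{11144}{30648} = \left(- \frac{821}{7}\right) \left(- \frac{1}{180}\right) + 11144 \cdot \frac{1}{30648} = \frac{821}{1260} + \frac{1393}{3831} = \frac{1633477}{1609020}$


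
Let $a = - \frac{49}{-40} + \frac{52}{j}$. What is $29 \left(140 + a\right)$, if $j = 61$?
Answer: $\frac{10053401}{2440} \approx 4120.3$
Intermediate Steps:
$a = \frac{5069}{2440}$ ($a = - \frac{49}{-40} + \frac{52}{61} = \left(-49\right) \left(- \frac{1}{40}\right) + 52 \cdot \frac{1}{61} = \frac{49}{40} + \frac{52}{61} = \frac{5069}{2440} \approx 2.0775$)
$29 \left(140 + a\right) = 29 \left(140 + \frac{5069}{2440}\right) = 29 \cdot \frac{346669}{2440} = \frac{10053401}{2440}$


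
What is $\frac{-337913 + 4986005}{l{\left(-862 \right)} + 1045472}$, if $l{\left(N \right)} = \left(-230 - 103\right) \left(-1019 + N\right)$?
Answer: $\frac{4648092}{1671845} \approx 2.7802$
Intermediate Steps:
$l{\left(N \right)} = 339327 - 333 N$ ($l{\left(N \right)} = - 333 \left(-1019 + N\right) = 339327 - 333 N$)
$\frac{-337913 + 4986005}{l{\left(-862 \right)} + 1045472} = \frac{-337913 + 4986005}{\left(339327 - -287046\right) + 1045472} = \frac{4648092}{\left(339327 + 287046\right) + 1045472} = \frac{4648092}{626373 + 1045472} = \frac{4648092}{1671845}$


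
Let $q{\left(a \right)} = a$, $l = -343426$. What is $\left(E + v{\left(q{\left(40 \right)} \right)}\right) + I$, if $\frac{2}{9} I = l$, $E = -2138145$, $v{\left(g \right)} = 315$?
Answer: $-3683247$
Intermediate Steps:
$I = -1545417$ ($I = \frac{9}{2} \left(-343426\right) = -1545417$)
$\left(E + v{\left(q{\left(40 \right)} \right)}\right) + I = \left(-2138145 + 315\right) - 1545417 = -2137830 - 1545417 = -3683247$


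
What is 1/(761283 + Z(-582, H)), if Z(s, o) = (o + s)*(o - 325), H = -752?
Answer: 1/2198001 ≈ 4.5496e-7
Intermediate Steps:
Z(s, o) = (-325 + o)*(o + s) (Z(s, o) = (o + s)*(-325 + o) = (-325 + o)*(o + s))
1/(761283 + Z(-582, H)) = 1/(761283 + ((-752)**2 - 325*(-752) - 325*(-582) - 752*(-582))) = 1/(761283 + (565504 + 244400 + 189150 + 437664)) = 1/(761283 + 1436718) = 1/2198001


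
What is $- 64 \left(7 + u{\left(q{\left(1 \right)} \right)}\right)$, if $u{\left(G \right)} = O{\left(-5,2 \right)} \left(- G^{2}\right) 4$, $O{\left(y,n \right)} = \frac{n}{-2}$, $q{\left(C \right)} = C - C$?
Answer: $-448$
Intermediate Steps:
$q{\left(C \right)} = 0$
$O{\left(y,n \right)} = - \frac{n}{2}$ ($O{\left(y,n \right)} = n \left(- \frac{1}{2}\right) = - \frac{n}{2}$)
$u{\left(G \right)} = 4 G^{2}$ ($u{\left(G \right)} = \left(- \frac{1}{2}\right) 2 \left(- G^{2}\right) 4 = - \left(-1\right) G^{2} \cdot 4 = G^{2} \cdot 4 = 4 G^{2}$)
$- 64 \left(7 + u{\left(q{\left(1 \right)} \right)}\right) = - 64 \left(7 + 4 \cdot 0^{2}\right) = - 64 \left(7 + 4 \cdot 0\right) = - 64 \left(7 + 0\right) = \left(-64\right) 7 = -448$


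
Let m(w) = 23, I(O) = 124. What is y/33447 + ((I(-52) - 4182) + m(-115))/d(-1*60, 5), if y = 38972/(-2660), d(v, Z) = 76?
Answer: -4723591547/88969020 ≈ -53.093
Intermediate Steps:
y = -9743/665 (y = 38972*(-1/2660) = -9743/665 ≈ -14.651)
y/33447 + ((I(-52) - 4182) + m(-115))/d(-1*60, 5) = -9743/665/33447 + ((124 - 4182) + 23)/76 = -9743/665*1/33447 + (-4058 + 23)*(1/76) = -9743/22242255 - 4035*1/76 = -9743/22242255 - 4035/76 = -4723591547/88969020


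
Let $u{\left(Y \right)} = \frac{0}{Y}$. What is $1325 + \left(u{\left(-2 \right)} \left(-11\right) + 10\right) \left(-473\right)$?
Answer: $-3405$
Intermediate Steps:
$u{\left(Y \right)} = 0$
$1325 + \left(u{\left(-2 \right)} \left(-11\right) + 10\right) \left(-473\right) = 1325 + \left(0 \left(-11\right) + 10\right) \left(-473\right) = 1325 + \left(0 + 10\right) \left(-473\right) = 1325 + 10 \left(-473\right) = 1325 - 4730 = -3405$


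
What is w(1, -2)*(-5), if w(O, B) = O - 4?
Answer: 15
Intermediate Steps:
w(O, B) = -4 + O
w(1, -2)*(-5) = (-4 + 1)*(-5) = -3*(-5) = 15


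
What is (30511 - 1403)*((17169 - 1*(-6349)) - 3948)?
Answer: 569643560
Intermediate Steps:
(30511 - 1403)*((17169 - 1*(-6349)) - 3948) = 29108*((17169 + 6349) - 3948) = 29108*(23518 - 3948) = 29108*19570 = 569643560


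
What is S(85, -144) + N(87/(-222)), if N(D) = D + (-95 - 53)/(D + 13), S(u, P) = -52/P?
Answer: -4875439/414252 ≈ -11.769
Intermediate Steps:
N(D) = D - 148/(13 + D)
S(85, -144) + N(87/(-222)) = -52/(-144) + (-148 + (87/(-222))**2 + 13*(87/(-222)))/(13 + 87/(-222)) = -52*(-1/144) + (-148 + (87*(-1/222))**2 + 13*(87*(-1/222)))/(13 + 87*(-1/222)) = 13/36 + (-148 + (-29/74)**2 + 13*(-29/74))/(13 - 29/74) = 13/36 + (-148 + 841/5476 - 377/74)/(933/74) = 13/36 + (74/933)*(-837505/5476) = 13/36 - 837505/69042 = -4875439/414252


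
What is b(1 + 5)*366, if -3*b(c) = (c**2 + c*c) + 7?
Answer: -9638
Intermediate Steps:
b(c) = -7/3 - 2*c**2/3 (b(c) = -((c**2 + c*c) + 7)/3 = -((c**2 + c**2) + 7)/3 = -(2*c**2 + 7)/3 = -(7 + 2*c**2)/3 = -7/3 - 2*c**2/3)
b(1 + 5)*366 = (-7/3 - 2*(1 + 5)**2/3)*366 = (-7/3 - 2/3*6**2)*366 = (-7/3 - 2/3*36)*366 = (-7/3 - 24)*366 = -79/3*366 = -9638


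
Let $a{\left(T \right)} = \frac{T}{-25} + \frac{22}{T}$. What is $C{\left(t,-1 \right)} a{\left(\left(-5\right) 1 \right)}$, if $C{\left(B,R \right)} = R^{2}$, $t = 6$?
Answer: $- \frac{21}{5} \approx -4.2$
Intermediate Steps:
$a{\left(T \right)} = \frac{22}{T} - \frac{T}{25}$ ($a{\left(T \right)} = T \left(- \frac{1}{25}\right) + \frac{22}{T} = - \frac{T}{25} + \frac{22}{T} = \frac{22}{T} - \frac{T}{25}$)
$C{\left(t,-1 \right)} a{\left(\left(-5\right) 1 \right)} = \left(-1\right)^{2} \left(\frac{22}{\left(-5\right) 1} - \frac{\left(-5\right) 1}{25}\right) = 1 \left(\frac{22}{-5} - - \frac{1}{5}\right) = 1 \left(22 \left(- \frac{1}{5}\right) + \frac{1}{5}\right) = 1 \left(- \frac{22}{5} + \frac{1}{5}\right) = 1 \left(- \frac{21}{5}\right) = - \frac{21}{5}$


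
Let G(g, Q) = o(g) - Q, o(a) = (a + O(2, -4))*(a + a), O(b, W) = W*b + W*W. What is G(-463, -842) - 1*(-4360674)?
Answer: 4782846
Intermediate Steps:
O(b, W) = W² + W*b (O(b, W) = W*b + W² = W² + W*b)
o(a) = 2*a*(8 + a) (o(a) = (a - 4*(-4 + 2))*(a + a) = (a - 4*(-2))*(2*a) = (a + 8)*(2*a) = (8 + a)*(2*a) = 2*a*(8 + a))
G(g, Q) = -Q + 2*g*(8 + g) (G(g, Q) = 2*g*(8 + g) - Q = -Q + 2*g*(8 + g))
G(-463, -842) - 1*(-4360674) = (-1*(-842) + 2*(-463)*(8 - 463)) - 1*(-4360674) = (842 + 2*(-463)*(-455)) + 4360674 = (842 + 421330) + 4360674 = 422172 + 4360674 = 4782846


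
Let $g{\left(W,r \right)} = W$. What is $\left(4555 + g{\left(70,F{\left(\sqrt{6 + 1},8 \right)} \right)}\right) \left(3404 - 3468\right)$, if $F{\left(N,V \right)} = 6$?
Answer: $-296000$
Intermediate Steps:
$\left(4555 + g{\left(70,F{\left(\sqrt{6 + 1},8 \right)} \right)}\right) \left(3404 - 3468\right) = \left(4555 + 70\right) \left(3404 - 3468\right) = 4625 \left(-64\right) = -296000$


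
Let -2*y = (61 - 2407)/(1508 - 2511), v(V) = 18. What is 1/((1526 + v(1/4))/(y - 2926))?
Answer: -172703/91096 ≈ -1.8958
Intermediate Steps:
y = -69/59 (y = -(61 - 2407)/(2*(1508 - 2511)) = -(-1173)/(-1003) = -(-1173)*(-1)/1003 = -½*138/59 = -69/59 ≈ -1.1695)
1/((1526 + v(1/4))/(y - 2926)) = 1/((1526 + 18)/(-69/59 - 2926)) = 1/(1544/(-172703/59)) = 1/(1544*(-59/172703)) = 1/(-91096/172703) = -172703/91096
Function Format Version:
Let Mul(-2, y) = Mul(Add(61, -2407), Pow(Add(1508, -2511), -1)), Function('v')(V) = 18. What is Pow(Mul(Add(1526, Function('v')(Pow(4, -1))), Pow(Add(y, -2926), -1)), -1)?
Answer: Rational(-172703, 91096) ≈ -1.8958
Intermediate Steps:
y = Rational(-69, 59) (y = Mul(Rational(-1, 2), Mul(Add(61, -2407), Pow(Add(1508, -2511), -1))) = Mul(Rational(-1, 2), Mul(-2346, Pow(-1003, -1))) = Mul(Rational(-1, 2), Mul(-2346, Rational(-1, 1003))) = Mul(Rational(-1, 2), Rational(138, 59)) = Rational(-69, 59) ≈ -1.1695)
Pow(Mul(Add(1526, Function('v')(Pow(4, -1))), Pow(Add(y, -2926), -1)), -1) = Pow(Mul(Add(1526, 18), Pow(Add(Rational(-69, 59), -2926), -1)), -1) = Pow(Mul(1544, Pow(Rational(-172703, 59), -1)), -1) = Pow(Mul(1544, Rational(-59, 172703)), -1) = Pow(Rational(-91096, 172703), -1) = Rational(-172703, 91096)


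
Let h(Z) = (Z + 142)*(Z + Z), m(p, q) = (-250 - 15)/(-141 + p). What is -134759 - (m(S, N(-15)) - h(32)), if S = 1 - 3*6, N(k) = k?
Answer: -19532699/158 ≈ -1.2362e+5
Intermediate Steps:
S = -17 (S = 1 - 18 = -17)
m(p, q) = -265/(-141 + p)
h(Z) = 2*Z*(142 + Z) (h(Z) = (142 + Z)*(2*Z) = 2*Z*(142 + Z))
-134759 - (m(S, N(-15)) - h(32)) = -134759 - (-265/(-141 - 17) - 2*32*(142 + 32)) = -134759 - (-265/(-158) - 2*32*174) = -134759 - (-265*(-1/158) - 1*11136) = -134759 - (265/158 - 11136) = -134759 - 1*(-1759223/158) = -134759 + 1759223/158 = -19532699/158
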